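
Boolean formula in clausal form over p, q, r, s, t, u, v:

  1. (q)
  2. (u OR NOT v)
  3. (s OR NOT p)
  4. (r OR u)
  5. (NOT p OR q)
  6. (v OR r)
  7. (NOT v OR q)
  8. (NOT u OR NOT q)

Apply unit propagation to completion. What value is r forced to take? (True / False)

True

(q) stands alone — q = True.
(NOT u OR NOT q) with q = True leaves only NOT u, so u = False.
From (NOT v OR u) and u = False: v = False.
From (r OR u) and u = False: r = True.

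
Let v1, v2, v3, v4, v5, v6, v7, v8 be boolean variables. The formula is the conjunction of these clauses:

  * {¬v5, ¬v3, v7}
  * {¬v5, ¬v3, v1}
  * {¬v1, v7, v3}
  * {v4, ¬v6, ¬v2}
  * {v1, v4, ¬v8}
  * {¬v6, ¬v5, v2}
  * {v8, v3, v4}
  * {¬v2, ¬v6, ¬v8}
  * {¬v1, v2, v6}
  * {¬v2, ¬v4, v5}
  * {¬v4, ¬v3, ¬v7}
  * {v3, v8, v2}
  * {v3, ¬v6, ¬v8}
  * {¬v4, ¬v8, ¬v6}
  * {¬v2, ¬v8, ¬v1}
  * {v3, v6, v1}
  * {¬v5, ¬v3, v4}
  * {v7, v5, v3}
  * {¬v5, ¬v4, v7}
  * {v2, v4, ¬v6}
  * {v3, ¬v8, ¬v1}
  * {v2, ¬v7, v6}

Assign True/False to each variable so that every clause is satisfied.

v1=False  v2=True  v3=True  v4=False  v5=False  v6=False  v7=True  v8=False

Check each clause:
  1. {v7, ¬v5, ¬v3} — ¬v5 is true.
  2. {¬v5, v1, ¬v3} — ¬v5 is true.
  3. {v3, ¬v1, v7} — v3 is true.
  4. {¬v2, ¬v6, v4} — ¬v6 is true.
  5. {v4, v1, ¬v8} — ¬v8 is true.
  6. {¬v6, v2, ¬v5} — ¬v6 is true.
  7. {v3, v4, v8} — v3 is true.
  8. {¬v6, ¬v2, ¬v8} — ¬v8 is true.
  9. {v6, v2, ¬v1} — v2 is true.
  10. {v5, ¬v2, ¬v4} — ¬v4 is true.
  11. {¬v4, ¬v7, ¬v3} — ¬v4 is true.
  12. {v3, v2, v8} — v2 is true.
  13. {¬v6, ¬v8, v3} — ¬v8 is true.
  14. {¬v4, ¬v8, ¬v6} — ¬v8 is true.
  15. {¬v2, ¬v8, ¬v1} — ¬v8 is true.
  16. {v6, v1, v3} — v3 is true.
  17. {¬v3, ¬v5, v4} — ¬v5 is true.
  18. {v3, v5, v7} — v3 is true.
  19. {¬v4, v7, ¬v5} — ¬v5 is true.
  20. {¬v6, v2, v4} — v2 is true.
  21. {¬v1, ¬v8, v3} — ¬v8 is true.
  22. {v2, v6, ¬v7} — v2 is true.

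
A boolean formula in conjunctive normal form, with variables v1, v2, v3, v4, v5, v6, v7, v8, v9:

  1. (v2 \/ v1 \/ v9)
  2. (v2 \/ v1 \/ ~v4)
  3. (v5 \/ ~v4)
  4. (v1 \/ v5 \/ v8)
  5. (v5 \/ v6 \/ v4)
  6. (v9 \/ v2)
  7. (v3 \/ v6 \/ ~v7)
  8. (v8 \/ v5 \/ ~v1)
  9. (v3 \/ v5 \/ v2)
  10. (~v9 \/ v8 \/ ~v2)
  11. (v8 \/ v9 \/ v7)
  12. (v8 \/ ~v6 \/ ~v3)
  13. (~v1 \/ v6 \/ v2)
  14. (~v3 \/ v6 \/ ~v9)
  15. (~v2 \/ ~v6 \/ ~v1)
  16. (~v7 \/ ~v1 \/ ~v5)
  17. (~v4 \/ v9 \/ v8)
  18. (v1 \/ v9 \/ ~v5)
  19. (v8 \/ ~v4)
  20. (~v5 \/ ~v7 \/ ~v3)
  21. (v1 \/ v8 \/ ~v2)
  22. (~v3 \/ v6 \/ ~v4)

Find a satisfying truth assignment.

v1 = F, v2 = T, v3 = F, v4 = T, v5 = T, v6 = T, v7 = T, v8 = T, v9 = T

Check each clause:
  1. (v1 \/ v2 \/ v9) — v2 is true.
  2. (v2 \/ ~v4 \/ v1) — v2 is true.
  3. (v5 \/ ~v4) — v5 is true.
  4. (v8 \/ v1 \/ v5) — v8 is true.
  5. (v5 \/ v4 \/ v6) — v4 is true.
  6. (v9 \/ v2) — v9 is true.
  7. (v3 \/ ~v7 \/ v6) — v6 is true.
  8. (v8 \/ v5 \/ ~v1) — v8 is true.
  9. (v3 \/ v5 \/ v2) — v2 is true.
  10. (~v2 \/ v8 \/ ~v9) — v8 is true.
  11. (v7 \/ v8 \/ v9) — v8 is true.
  12. (~v6 \/ v8 \/ ~v3) — v8 is true.
  13. (v2 \/ ~v1 \/ v6) — v2 is true.
  14. (~v9 \/ ~v3 \/ v6) — ~v3 is true.
  15. (~v2 \/ ~v1 \/ ~v6) — ~v1 is true.
  16. (~v1 \/ ~v7 \/ ~v5) — ~v1 is true.
  17. (~v4 \/ v8 \/ v9) — v8 is true.
  18. (~v5 \/ v9 \/ v1) — v9 is true.
  19. (~v4 \/ v8) — v8 is true.
  20. (~v7 \/ ~v5 \/ ~v3) — ~v3 is true.
  21. (v1 \/ v8 \/ ~v2) — v8 is true.
  22. (v6 \/ ~v4 \/ ~v3) — ~v3 is true.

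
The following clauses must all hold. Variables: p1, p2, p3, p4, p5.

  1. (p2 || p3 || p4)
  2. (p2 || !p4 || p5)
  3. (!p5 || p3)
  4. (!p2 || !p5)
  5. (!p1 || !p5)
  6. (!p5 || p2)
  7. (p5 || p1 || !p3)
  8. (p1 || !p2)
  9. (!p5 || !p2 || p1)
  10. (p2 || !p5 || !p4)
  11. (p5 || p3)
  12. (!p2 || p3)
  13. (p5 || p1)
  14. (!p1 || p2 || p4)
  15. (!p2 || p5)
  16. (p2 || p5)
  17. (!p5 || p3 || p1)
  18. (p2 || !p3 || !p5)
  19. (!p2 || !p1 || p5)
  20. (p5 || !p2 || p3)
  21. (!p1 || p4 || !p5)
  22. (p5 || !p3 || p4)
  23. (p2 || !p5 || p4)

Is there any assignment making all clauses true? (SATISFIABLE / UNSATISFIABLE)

p5 = True:
  propagation gives p3=True, p2=False; an empty clause results — contradiction.
p5 = False:
  propagation gives p3=True, p1=True, p2=False; an empty clause results — contradiction.
Every branch closes, so no satisfying assignment exists.

UNSATISFIABLE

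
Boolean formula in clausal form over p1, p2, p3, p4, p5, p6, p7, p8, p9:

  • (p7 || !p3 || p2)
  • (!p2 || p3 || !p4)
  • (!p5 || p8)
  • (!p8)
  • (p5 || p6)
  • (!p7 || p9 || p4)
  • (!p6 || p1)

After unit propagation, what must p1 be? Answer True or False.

(!p8) is a unit clause: p8 = False.
(!p5 || p8): since p8 = False, the clause reduces to (!p5). p5 = False.
From (p6 || p5) and p5 = False: p6 = True.
(!p6 || p1) with p6 = True leaves only p1, so p1 = True.

True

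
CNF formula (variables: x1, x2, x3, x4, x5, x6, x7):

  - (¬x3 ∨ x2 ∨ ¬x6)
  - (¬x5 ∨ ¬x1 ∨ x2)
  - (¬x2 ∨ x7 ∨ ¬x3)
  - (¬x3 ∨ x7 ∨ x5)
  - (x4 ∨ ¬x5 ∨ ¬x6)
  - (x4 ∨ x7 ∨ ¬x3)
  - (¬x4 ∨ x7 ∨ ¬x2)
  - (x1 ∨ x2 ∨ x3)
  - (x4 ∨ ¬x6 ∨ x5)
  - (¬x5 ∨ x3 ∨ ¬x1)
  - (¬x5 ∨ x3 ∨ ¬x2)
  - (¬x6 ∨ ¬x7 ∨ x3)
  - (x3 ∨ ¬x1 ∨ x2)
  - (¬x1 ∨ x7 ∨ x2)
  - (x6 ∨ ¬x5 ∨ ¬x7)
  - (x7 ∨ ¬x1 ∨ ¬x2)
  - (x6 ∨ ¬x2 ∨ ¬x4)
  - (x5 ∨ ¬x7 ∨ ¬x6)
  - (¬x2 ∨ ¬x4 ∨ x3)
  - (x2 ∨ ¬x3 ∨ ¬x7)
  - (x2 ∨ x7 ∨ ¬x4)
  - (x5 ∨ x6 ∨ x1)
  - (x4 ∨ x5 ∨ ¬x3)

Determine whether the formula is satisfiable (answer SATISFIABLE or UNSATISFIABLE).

SATISFIABLE

Branch on x1: take x1 = False.
The remaining clauses are satisfied by x2 = True, x3 = True, x4 = True, x5 = True, x6 = True, x7 = True.
Every clause has at least one true literal under this assignment.
So x1=0  x2=1  x3=1  x4=1  x5=1  x6=1  x7=1 is a satisfying assignment.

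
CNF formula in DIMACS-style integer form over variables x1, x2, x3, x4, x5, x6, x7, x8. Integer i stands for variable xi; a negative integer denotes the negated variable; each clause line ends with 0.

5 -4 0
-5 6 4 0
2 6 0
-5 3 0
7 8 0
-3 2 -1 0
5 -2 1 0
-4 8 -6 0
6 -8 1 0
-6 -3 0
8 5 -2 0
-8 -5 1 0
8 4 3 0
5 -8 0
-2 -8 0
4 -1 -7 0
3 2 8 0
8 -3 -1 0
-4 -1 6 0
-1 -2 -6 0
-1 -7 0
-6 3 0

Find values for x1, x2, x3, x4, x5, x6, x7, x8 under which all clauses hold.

x1=0, x2=1, x3=1, x4=1, x5=1, x6=0, x7=1, x8=0

Set x1 = False and propagate.
Set x2 = True and propagate.
  then x5 is forced to True.
  then x3 is forced to True.
  then x6 is forced to False.
  then x4 is forced to True.
  then x8 is forced to False.
  then x7 is forced to True.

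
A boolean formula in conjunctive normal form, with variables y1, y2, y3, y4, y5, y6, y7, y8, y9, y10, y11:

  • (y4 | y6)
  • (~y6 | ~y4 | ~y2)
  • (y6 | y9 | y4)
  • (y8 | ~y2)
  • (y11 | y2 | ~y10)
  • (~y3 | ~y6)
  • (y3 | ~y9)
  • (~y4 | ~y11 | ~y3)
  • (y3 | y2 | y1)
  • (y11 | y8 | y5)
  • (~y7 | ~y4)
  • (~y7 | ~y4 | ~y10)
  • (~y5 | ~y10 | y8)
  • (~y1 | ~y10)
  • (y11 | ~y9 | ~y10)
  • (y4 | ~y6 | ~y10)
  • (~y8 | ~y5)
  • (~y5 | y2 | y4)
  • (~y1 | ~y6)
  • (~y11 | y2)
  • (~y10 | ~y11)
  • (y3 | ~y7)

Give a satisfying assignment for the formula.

y1=1, y2=1, y3=0, y4=1, y5=0, y6=0, y7=0, y8=1, y9=0, y10=0, y11=0

Pure literal: y7 appears only negated; assign y7 = False.
y10 occurs only negated in the remaining clauses — set y10 = False.
Branch on y1: take y1 = True.
  then y6 is forced to False.
  then y4 is forced to True.
Set y2 = True and propagate.
  then y8 is forced to True.
  then y5 is forced to False.
Set y3 = False and propagate.
  then y9 is forced to False.
y11 is now unconstrained; take y11 = False.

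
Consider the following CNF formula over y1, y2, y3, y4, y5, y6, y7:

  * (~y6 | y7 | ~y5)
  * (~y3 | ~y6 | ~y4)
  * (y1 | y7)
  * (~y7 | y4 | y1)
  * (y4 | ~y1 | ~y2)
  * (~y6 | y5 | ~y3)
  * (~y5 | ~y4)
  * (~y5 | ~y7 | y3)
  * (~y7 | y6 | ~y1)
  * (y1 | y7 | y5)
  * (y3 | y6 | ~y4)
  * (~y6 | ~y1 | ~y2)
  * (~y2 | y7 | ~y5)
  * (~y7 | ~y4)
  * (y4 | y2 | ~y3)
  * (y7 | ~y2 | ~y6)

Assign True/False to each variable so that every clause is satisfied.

Branch on y1: take y1 = True.
Branch on y2: take y2 = False.
Branch on y3: take y3 = False.
The remaining clauses are satisfied by y4 = False, y5 = False, y6 = False, y7 = False.

y1 = True, y2 = False, y3 = False, y4 = False, y5 = False, y6 = False, y7 = False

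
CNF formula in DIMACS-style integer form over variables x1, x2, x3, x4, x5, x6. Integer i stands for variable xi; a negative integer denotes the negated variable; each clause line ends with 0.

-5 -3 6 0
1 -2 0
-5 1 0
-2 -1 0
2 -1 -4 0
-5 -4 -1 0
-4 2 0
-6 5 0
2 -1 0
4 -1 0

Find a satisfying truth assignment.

x1=F  x2=F  x3=F  x4=F  x5=F  x6=F

Pure literal: x3 appears only negated; assign x3 = False.
Branch on x1: take x1 = False.
  then x2 is forced to False.
  then x5 is forced to False.
  then x4 is forced to False.
  then x6 is forced to False.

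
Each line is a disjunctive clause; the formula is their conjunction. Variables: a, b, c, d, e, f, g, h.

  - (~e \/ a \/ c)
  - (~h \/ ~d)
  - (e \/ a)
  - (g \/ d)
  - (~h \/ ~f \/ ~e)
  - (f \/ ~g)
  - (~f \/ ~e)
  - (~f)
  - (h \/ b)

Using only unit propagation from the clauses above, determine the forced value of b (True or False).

Unit clause (~f) sets f = False.
In (~g \/ f), f is now false; ~g must hold, so g = False.
(g \/ d): since g = False, the clause reduces to (d). d = True.
From (~d \/ ~h) and d = True: h = False.
In (h \/ b), h is now false; b must hold, so b = True.

True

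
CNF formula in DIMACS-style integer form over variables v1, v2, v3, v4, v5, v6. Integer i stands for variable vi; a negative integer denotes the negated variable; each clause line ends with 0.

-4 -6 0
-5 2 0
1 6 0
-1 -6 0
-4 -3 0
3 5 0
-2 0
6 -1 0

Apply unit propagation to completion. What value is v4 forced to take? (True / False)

(!v2) stands alone — v2 = False.
In (v2 || !v5), v2 is now false; !v5 must hold, so v5 = False.
From (v3 || v5) and v5 = False: v3 = True.
In (!v3 || !v4), !v3 is now false; !v4 must hold, so v4 = False.

False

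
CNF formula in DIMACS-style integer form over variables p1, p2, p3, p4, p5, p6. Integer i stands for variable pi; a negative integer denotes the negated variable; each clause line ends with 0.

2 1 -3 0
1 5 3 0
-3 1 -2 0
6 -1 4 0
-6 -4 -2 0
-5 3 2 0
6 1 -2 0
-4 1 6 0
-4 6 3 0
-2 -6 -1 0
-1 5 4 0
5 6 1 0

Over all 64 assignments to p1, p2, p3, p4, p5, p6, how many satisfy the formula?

Case analysis on p1 and p6:
  p1=T, p6=T: remaining (p2,p3,p4,p5) ∈ {(F,F,T,F); (F,T,F,T); (F,T,T,F); (F,T,T,T)} — 4.
  p1=T, p6=F: remaining (p2,p3,p4,p5) ∈ {(F,T,T,F); (F,T,T,T); (T,T,T,F); (T,T,T,T)} — 4.
  p1=F, p6=T: remaining (p2,p3,p4,p5) ∈ {(T,F,F,T)} — 1.
  p1=F, p6=F: a clause becomes empty — 0.
Total: 4 + 4 + 1 + 0 = 9.

9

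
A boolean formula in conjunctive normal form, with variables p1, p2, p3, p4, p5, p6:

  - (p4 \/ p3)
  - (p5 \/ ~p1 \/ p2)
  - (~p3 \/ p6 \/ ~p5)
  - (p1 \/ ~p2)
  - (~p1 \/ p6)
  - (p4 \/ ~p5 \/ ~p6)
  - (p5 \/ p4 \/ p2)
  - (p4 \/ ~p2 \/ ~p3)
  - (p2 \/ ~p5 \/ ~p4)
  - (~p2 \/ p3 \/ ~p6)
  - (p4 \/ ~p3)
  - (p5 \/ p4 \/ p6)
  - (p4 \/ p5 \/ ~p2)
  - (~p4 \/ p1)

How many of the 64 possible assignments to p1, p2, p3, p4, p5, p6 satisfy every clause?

2

The models are:
  p1=T p2=T p3=T p4=T p5=F p6=T
  p1=T p2=T p3=T p4=T p5=T p6=T
That's 2 in total.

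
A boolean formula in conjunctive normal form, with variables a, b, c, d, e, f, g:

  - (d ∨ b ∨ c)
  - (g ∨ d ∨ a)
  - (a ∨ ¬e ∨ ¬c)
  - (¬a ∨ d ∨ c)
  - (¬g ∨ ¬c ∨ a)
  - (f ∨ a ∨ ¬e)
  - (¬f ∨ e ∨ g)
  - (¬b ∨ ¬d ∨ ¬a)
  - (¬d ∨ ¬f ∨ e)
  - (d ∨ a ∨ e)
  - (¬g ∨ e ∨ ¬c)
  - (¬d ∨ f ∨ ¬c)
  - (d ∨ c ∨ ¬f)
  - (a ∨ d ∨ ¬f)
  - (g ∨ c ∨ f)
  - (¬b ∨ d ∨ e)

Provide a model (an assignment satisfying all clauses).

a=T, b=T, c=T, d=F, e=T, f=F, g=T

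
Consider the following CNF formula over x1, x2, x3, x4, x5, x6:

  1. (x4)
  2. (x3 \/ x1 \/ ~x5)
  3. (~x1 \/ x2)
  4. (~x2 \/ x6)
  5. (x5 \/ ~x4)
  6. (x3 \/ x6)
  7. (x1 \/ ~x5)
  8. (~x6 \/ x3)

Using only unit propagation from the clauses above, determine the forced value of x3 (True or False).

True

(x4) is a unit clause: x4 = True.
(x5 \/ ~x4) with x4 = True leaves only x5, so x5 = True.
(~x5 \/ x1) with x5 = True leaves only x1, so x1 = True.
(~x1 \/ x2): since x1 = True, the clause reduces to (x2). x2 = True.
(~x2 \/ x6): since x2 = True, the clause reduces to (x6). x6 = True.
(x3 \/ ~x6) with x6 = True leaves only x3, so x3 = True.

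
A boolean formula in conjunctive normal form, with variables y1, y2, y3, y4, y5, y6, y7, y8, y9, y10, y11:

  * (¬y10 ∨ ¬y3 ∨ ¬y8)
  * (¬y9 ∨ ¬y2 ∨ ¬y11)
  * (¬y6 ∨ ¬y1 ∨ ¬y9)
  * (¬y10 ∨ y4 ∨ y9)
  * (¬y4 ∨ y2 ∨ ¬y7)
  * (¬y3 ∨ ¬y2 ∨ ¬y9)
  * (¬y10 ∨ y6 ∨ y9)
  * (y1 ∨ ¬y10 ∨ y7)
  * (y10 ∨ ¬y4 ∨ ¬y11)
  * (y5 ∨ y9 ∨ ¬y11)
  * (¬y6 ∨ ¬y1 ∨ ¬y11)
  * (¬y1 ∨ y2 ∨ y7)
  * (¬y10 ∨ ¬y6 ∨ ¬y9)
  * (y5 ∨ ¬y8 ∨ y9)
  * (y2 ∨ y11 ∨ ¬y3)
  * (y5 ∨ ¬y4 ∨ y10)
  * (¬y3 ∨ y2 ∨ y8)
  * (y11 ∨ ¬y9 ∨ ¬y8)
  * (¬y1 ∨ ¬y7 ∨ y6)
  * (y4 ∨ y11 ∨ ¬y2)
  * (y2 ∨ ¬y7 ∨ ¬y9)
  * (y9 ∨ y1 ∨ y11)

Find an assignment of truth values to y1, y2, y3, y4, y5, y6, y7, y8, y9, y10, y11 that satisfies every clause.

Pure literal: y5 appears only positively; assign y5 = True.
Try y1 = False.
Try y2 = False.
Branch on y3: take y3 = True.
  then y11 is forced to True.
  then y8 is forced to True.
  then y10 is forced to False.
  then y4 is forced to False.
For the remaining variables, y6 = False, y7 = False, y9 = False works.
Check each clause:
  1. (¬y10 ∨ ¬y3 ∨ ¬y8) — ¬y10 is true.
  2. (¬y9 ∨ ¬y11 ∨ ¬y2) — ¬y2 is true.
  3. (¬y1 ∨ ¬y9 ∨ ¬y6) — ¬y6 is true.
  4. (y9 ∨ y4 ∨ ¬y10) — ¬y10 is true.
  5. (y2 ∨ ¬y7 ∨ ¬y4) — ¬y7 is true.
  6. (¬y2 ∨ ¬y9 ∨ ¬y3) — ¬y2 is true.
  7. (y6 ∨ ¬y10 ∨ y9) — ¬y10 is true.
  8. (y1 ∨ ¬y10 ∨ y7) — ¬y10 is true.
  9. (y10 ∨ ¬y4 ∨ ¬y11) — ¬y4 is true.
  10. (y5 ∨ y9 ∨ ¬y11) — y5 is true.
  11. (¬y1 ∨ ¬y11 ∨ ¬y6) — ¬y6 is true.
  12. (¬y1 ∨ y2 ∨ y7) — ¬y1 is true.
  13. (¬y10 ∨ ¬y6 ∨ ¬y9) — ¬y6 is true.
  14. (y9 ∨ y5 ∨ ¬y8) — y5 is true.
  15. (y2 ∨ y11 ∨ ¬y3) — y11 is true.
  16. (y5 ∨ ¬y4 ∨ y10) — ¬y4 is true.
  17. (y8 ∨ y2 ∨ ¬y3) — y8 is true.
  18. (¬y8 ∨ y11 ∨ ¬y9) — y11 is true.
  19. (y6 ∨ ¬y7 ∨ ¬y1) — ¬y7 is true.
  20. (¬y2 ∨ y11 ∨ y4) — y11 is true.
  21. (¬y7 ∨ ¬y9 ∨ y2) — ¬y7 is true.
  22. (y9 ∨ y11 ∨ y1) — y11 is true.

y1=False, y2=False, y3=True, y4=False, y5=True, y6=False, y7=False, y8=True, y9=False, y10=False, y11=True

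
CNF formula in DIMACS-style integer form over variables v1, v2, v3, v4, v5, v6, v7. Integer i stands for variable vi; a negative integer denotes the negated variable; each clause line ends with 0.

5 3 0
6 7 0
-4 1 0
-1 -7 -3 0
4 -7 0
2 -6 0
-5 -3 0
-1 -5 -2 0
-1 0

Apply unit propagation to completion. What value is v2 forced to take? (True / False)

Unit clause (~v1) sets v1 = False.
In (~v4 | v1), v1 is now false; ~v4 must hold, so v4 = False.
In (~v7 | v4), v4 is now false; ~v7 must hold, so v7 = False.
(v7 | v6): since v7 = False, the clause reduces to (v6). v6 = True.
From (~v6 | v2) and v6 = True: v2 = True.

True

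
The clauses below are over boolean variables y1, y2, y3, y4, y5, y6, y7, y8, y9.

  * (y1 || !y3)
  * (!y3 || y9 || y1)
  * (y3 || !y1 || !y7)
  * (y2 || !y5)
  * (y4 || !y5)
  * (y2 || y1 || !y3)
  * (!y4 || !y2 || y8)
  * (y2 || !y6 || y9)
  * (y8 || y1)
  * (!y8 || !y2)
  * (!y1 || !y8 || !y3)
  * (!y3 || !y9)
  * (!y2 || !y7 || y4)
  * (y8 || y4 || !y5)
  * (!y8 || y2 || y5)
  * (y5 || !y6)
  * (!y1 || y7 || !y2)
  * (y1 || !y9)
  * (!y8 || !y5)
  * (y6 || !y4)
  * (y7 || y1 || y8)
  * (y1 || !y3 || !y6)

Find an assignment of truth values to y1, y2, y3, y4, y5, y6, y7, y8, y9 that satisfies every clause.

y1=1  y2=0  y3=0  y4=0  y5=0  y6=0  y7=0  y8=0  y9=1

Set y1 = True and propagate.
Set y2 = False and propagate.
  then y5 is forced to False.
  then y8 is forced to False.
  then y6 is forced to False.
  then y4 is forced to False.
Branch on y3: take y3 = False.
  then y7 is forced to False.
y9 is now unconstrained; take y9 = True.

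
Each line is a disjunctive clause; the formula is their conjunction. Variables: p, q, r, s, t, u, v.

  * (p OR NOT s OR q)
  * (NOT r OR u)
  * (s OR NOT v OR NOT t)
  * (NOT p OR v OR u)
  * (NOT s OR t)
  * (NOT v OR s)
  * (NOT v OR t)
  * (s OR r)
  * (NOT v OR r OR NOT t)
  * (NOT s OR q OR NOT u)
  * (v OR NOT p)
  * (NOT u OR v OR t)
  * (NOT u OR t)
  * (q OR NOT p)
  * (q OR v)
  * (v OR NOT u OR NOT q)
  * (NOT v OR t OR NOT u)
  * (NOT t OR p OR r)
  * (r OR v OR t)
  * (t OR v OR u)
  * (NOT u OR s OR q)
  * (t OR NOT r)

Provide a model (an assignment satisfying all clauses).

p=F, q=T, r=T, s=T, t=T, u=T, v=T

Check each clause:
  1. (p OR NOT s OR q) — q is true.
  2. (NOT r OR u) — u is true.
  3. (NOT t OR NOT v OR s) — s is true.
  4. (NOT p OR u OR v) — v is true.
  5. (NOT s OR t) — t is true.
  6. (NOT v OR s) — s is true.
  7. (NOT v OR t) — t is true.
  8. (s OR r) — r is true.
  9. (r OR NOT t OR NOT v) — r is true.
  10. (NOT u OR NOT s OR q) — q is true.
  11. (v OR NOT p) — NOT p is true.
  12. (NOT u OR v OR t) — t is true.
  13. (t OR NOT u) — t is true.
  14. (q OR NOT p) — q is true.
  15. (q OR v) — q is true.
  16. (NOT u OR NOT q OR v) — v is true.
  17. (NOT u OR t OR NOT v) — t is true.
  18. (r OR p OR NOT t) — r is true.
  19. (v OR t OR r) — r is true.
  20. (u OR v OR t) — t is true.
  21. (NOT u OR s OR q) — q is true.
  22. (NOT r OR t) — t is true.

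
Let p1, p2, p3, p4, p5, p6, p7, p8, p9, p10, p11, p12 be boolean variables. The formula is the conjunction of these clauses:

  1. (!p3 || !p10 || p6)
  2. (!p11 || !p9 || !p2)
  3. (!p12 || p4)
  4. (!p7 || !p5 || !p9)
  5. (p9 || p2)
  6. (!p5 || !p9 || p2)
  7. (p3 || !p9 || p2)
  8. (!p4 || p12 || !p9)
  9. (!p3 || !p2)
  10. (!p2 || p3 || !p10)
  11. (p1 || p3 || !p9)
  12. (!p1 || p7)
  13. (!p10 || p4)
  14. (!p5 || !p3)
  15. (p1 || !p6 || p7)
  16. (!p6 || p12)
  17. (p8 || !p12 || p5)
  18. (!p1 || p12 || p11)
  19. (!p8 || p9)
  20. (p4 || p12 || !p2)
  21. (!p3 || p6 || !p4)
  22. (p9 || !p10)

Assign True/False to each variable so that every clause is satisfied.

p1 = T, p2 = T, p3 = F, p4 = T, p5 = F, p6 = F, p7 = T, p8 = T, p9 = T, p10 = F, p11 = F, p12 = T

Check each clause:
  1. (!p3 || !p10 || p6) — !p3 is true.
  2. (!p2 || !p11 || !p9) — !p11 is true.
  3. (p4 || !p12) — p4 is true.
  4. (!p7 || !p9 || !p5) — !p5 is true.
  5. (p2 || p9) — p9 is true.
  6. (!p5 || !p9 || p2) — p2 is true.
  7. (p2 || p3 || !p9) — p2 is true.
  8. (p12 || !p4 || !p9) — p12 is true.
  9. (!p3 || !p2) — !p3 is true.
  10. (!p2 || p3 || !p10) — !p10 is true.
  11. (p3 || p1 || !p9) — p1 is true.
  12. (!p1 || p7) — p7 is true.
  13. (!p10 || p4) — p4 is true.
  14. (!p5 || !p3) — !p5 is true.
  15. (!p6 || p7 || p1) — p1 is true.
  16. (!p6 || p12) — !p6 is true.
  17. (p5 || p8 || !p12) — p8 is true.
  18. (p11 || p12 || !p1) — p12 is true.
  19. (!p8 || p9) — p9 is true.
  20. (p4 || !p2 || p12) — p12 is true.
  21. (!p3 || p6 || !p4) — !p3 is true.
  22. (!p10 || p9) — p9 is true.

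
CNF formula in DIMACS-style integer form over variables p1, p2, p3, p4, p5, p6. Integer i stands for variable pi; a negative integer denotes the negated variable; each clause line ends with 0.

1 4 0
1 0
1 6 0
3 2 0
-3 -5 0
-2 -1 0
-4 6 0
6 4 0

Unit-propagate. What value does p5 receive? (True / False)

False

(p1) is a unit clause: p1 = True.
(¬p1 ∨ ¬p2) with p1 = True leaves only ¬p2, so p2 = False.
In (p3 ∨ p2), p2 is now false; p3 must hold, so p3 = True.
(¬p3 ∨ ¬p5): since p3 = True, the clause reduces to (¬p5). p5 = False.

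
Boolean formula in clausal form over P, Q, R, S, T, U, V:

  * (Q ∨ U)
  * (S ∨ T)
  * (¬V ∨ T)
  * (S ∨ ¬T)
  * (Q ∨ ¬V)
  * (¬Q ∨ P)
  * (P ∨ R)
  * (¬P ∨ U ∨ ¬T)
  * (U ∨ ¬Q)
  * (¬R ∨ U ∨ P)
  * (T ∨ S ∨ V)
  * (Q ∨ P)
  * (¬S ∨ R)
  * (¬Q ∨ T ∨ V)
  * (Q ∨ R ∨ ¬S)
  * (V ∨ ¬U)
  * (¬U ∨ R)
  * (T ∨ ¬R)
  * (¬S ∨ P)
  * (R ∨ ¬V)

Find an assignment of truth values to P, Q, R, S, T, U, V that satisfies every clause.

P=1, Q=1, R=1, S=1, T=1, U=1, V=1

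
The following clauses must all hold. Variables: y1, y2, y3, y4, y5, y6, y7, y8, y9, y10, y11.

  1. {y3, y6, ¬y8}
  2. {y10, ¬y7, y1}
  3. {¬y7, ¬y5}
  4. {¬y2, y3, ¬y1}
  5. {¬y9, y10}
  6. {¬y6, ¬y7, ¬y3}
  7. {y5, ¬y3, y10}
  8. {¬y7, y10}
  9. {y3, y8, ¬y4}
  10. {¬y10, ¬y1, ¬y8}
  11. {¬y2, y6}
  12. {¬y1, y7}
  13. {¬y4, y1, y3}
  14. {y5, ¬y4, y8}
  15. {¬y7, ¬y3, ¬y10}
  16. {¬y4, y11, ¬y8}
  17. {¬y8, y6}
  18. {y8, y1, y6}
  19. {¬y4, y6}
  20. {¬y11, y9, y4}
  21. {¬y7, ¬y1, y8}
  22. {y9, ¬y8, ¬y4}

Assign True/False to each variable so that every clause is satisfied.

y1=F, y2=F, y3=F, y4=F, y5=T, y6=T, y7=F, y8=F, y9=F, y10=T, y11=F

Check each clause:
  1. {y6, ¬y8, y3} — ¬y8 is true.
  2. {y1, ¬y7, y10} — ¬y7 is true.
  3. {¬y7, ¬y5} — ¬y7 is true.
  4. {y3, ¬y2, ¬y1} — ¬y1 is true.
  5. {¬y9, y10} — y10 is true.
  6. {¬y3, ¬y6, ¬y7} — ¬y7 is true.
  7. {y10, y5, ¬y3} — ¬y3 is true.
  8. {y10, ¬y7} — ¬y7 is true.
  9. {y8, y3, ¬y4} — ¬y4 is true.
  10. {¬y1, ¬y10, ¬y8} — ¬y8 is true.
  11. {¬y2, y6} — ¬y2 is true.
  12. {¬y1, y7} — ¬y1 is true.
  13. {¬y4, y1, y3} — ¬y4 is true.
  14. {y5, y8, ¬y4} — ¬y4 is true.
  15. {¬y7, ¬y3, ¬y10} — ¬y7 is true.
  16. {y11, ¬y4, ¬y8} — ¬y8 is true.
  17. {y6, ¬y8} — ¬y8 is true.
  18. {y6, y1, y8} — y6 is true.
  19. {¬y4, y6} — ¬y4 is true.
  20. {y4, ¬y11, y9} — ¬y11 is true.
  21. {¬y1, y8, ¬y7} — ¬y7 is true.
  22. {¬y4, ¬y8, y9} — ¬y8 is true.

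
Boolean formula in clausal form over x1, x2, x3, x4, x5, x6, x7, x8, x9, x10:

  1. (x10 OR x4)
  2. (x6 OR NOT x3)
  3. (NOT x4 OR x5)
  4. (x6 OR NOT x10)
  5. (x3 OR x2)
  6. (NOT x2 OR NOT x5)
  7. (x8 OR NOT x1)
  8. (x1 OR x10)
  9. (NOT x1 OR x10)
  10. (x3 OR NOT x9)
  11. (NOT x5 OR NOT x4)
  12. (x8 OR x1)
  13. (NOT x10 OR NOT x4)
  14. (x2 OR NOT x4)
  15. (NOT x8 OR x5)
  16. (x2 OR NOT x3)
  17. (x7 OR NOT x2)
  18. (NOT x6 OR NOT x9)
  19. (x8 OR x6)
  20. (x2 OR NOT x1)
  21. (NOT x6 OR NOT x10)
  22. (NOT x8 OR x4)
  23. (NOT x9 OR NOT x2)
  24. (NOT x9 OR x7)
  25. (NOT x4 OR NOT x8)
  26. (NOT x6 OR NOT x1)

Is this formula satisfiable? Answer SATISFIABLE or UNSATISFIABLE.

x2 = True:
  propagation gives x5=False, x4=False, x10=True, x6=True; an empty clause results — contradiction.
x2 = False:
  propagation gives x3=True; an empty clause results — contradiction.
Every branch closes, so no satisfying assignment exists.

UNSATISFIABLE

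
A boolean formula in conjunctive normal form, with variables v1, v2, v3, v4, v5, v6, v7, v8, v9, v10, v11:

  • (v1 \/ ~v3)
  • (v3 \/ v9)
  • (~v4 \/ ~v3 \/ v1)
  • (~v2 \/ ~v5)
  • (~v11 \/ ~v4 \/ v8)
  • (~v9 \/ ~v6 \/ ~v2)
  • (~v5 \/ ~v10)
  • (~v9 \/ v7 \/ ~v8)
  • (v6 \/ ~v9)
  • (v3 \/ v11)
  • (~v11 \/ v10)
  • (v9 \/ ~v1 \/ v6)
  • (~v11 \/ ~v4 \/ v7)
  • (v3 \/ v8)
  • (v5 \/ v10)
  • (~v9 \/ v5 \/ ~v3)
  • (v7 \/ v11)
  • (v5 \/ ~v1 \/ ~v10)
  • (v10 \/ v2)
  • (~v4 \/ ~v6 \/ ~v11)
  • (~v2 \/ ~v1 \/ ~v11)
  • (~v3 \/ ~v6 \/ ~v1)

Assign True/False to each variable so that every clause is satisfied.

v1=False, v2=False, v3=False, v4=False, v5=False, v6=True, v7=True, v8=True, v9=True, v10=True, v11=True

Check each clause:
  1. (v1 \/ ~v3) — ~v3 is true.
  2. (v9 \/ v3) — v9 is true.
  3. (v1 \/ ~v4 \/ ~v3) — ~v4 is true.
  4. (~v2 \/ ~v5) — ~v5 is true.
  5. (~v11 \/ v8 \/ ~v4) — v8 is true.
  6. (~v9 \/ ~v2 \/ ~v6) — ~v2 is true.
  7. (~v10 \/ ~v5) — ~v5 is true.
  8. (v7 \/ ~v9 \/ ~v8) — v7 is true.
  9. (~v9 \/ v6) — v6 is true.
  10. (v11 \/ v3) — v11 is true.
  11. (v10 \/ ~v11) — v10 is true.
  12. (v9 \/ ~v1 \/ v6) — v9 is true.
  13. (v7 \/ ~v4 \/ ~v11) — ~v4 is true.
  14. (v3 \/ v8) — v8 is true.
  15. (v10 \/ v5) — v10 is true.
  16. (~v3 \/ v5 \/ ~v9) — ~v3 is true.
  17. (v7 \/ v11) — v11 is true.
  18. (v5 \/ ~v10 \/ ~v1) — ~v1 is true.
  19. (v2 \/ v10) — v10 is true.
  20. (~v4 \/ ~v11 \/ ~v6) — ~v4 is true.
  21. (~v1 \/ ~v11 \/ ~v2) — ~v2 is true.
  22. (~v3 \/ ~v6 \/ ~v1) — ~v3 is true.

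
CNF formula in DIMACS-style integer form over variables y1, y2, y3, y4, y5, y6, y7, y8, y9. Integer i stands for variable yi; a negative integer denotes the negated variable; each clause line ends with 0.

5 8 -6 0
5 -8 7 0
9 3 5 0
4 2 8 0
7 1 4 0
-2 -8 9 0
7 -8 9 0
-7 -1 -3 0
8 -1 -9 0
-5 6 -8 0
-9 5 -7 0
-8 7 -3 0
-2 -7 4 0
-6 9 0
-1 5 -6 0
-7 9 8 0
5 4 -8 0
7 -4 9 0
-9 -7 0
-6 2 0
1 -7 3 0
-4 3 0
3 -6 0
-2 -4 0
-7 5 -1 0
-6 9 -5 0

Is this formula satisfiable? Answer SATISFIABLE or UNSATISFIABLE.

Branch on y1: take y1 = False.
Set y2 = False and propagate.
  then y6 is forced to False.
Branch on y3: take y3 = True.
For the remaining variables, y4 = True, y5 = True, y7 = False, y8 = False, y9 = True works.
Every clause has at least one true literal under this assignment.
So y1=F  y2=F  y3=T  y4=T  y5=T  y6=F  y7=F  y8=F  y9=T is a satisfying assignment.

SATISFIABLE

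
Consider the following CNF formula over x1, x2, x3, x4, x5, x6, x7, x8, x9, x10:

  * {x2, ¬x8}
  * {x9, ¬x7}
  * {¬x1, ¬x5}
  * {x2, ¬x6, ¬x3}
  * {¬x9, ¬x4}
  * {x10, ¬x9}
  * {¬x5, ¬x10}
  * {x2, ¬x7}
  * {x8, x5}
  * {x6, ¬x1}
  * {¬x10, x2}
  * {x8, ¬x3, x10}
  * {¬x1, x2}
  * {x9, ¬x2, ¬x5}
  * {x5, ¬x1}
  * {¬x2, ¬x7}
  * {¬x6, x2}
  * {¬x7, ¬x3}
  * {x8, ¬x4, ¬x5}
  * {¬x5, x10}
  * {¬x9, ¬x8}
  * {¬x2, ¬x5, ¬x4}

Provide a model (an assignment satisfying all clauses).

x1=F  x2=T  x3=F  x4=F  x5=F  x6=T  x7=F  x8=T  x9=F  x10=F

Check each clause:
  1. {¬x8, x2} — x2 is true.
  2. {x9, ¬x7} — ¬x7 is true.
  3. {¬x1, ¬x5} — ¬x5 is true.
  4. {x2, ¬x3, ¬x6} — x2 is true.
  5. {¬x9, ¬x4} — ¬x4 is true.
  6. {¬x9, x10} — ¬x9 is true.
  7. {¬x5, ¬x10} — ¬x5 is true.
  8. {¬x7, x2} — ¬x7 is true.
  9. {x8, x5} — x8 is true.
  10. {x6, ¬x1} — ¬x1 is true.
  11. {¬x10, x2} — x2 is true.
  12. {x10, x8, ¬x3} — x8 is true.
  13. {¬x1, x2} — x2 is true.
  14. {¬x2, ¬x5, x9} — ¬x5 is true.
  15. {x5, ¬x1} — ¬x1 is true.
  16. {¬x7, ¬x2} — ¬x7 is true.
  17. {¬x6, x2} — x2 is true.
  18. {¬x3, ¬x7} — ¬x7 is true.
  19. {¬x5, x8, ¬x4} — x8 is true.
  20. {¬x5, x10} — ¬x5 is true.
  21. {¬x8, ¬x9} — ¬x9 is true.
  22. {¬x4, ¬x2, ¬x5} — ¬x5 is true.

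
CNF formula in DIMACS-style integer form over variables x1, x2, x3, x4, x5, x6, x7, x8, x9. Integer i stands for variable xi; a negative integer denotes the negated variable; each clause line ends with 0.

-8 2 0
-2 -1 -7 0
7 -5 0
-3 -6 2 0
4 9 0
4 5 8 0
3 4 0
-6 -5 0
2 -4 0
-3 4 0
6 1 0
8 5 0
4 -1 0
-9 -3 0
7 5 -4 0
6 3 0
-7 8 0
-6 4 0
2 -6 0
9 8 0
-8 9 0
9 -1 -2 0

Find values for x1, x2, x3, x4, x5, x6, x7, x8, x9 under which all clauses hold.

Branch on x1: take x1 = False.
  then x6 is forced to True.
  then x5 is forced to False.
  then x8 is forced to True.
  then x2 is forced to True.
  then x4 is forced to True.
  then x7 is forced to True.
  then x9 is forced to True.
  then x3 is forced to False.

x1 = False, x2 = True, x3 = False, x4 = True, x5 = False, x6 = True, x7 = True, x8 = True, x9 = True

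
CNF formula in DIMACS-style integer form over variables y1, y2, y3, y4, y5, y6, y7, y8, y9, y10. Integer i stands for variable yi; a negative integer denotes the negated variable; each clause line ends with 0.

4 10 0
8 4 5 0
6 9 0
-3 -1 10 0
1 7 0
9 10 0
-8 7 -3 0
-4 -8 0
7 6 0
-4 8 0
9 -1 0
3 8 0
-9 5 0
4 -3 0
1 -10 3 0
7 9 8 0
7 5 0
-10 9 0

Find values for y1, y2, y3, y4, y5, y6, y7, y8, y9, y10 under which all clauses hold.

Pure literal: y5 appears only positively; assign y5 = True.
y6 occurs only positively in the remaining clauses — set y6 = True.
Set y1 = True and propagate.
  then y9 is forced to True.
Set y3 = False and propagate.
  then y8 is forced to True.
  then y4 is forced to False.
  then y10 is forced to True.
y2, y7 are now unconstrained; take y2 = False, y7 = True.
Check each clause:
  1. (y10 ∨ y4) — y10 is true.
  2. (y4 ∨ y5 ∨ y8) — y8 is true.
  3. (y6 ∨ y9) — y9 is true.
  4. (¬y3 ∨ y10 ∨ ¬y1) — y10 is true.
  5. (y7 ∨ y1) — y1 is true.
  6. (y9 ∨ y10) — y9 is true.
  7. (y7 ∨ ¬y3 ∨ ¬y8) — ¬y3 is true.
  8. (¬y8 ∨ ¬y4) — ¬y4 is true.
  9. (y7 ∨ y6) — y6 is true.
  10. (¬y4 ∨ y8) — y8 is true.
  11. (¬y1 ∨ y9) — y9 is true.
  12. (y3 ∨ y8) — y8 is true.
  13. (¬y9 ∨ y5) — y5 is true.
  14. (y4 ∨ ¬y3) — ¬y3 is true.
  15. (y1 ∨ y3 ∨ ¬y10) — y1 is true.
  16. (y7 ∨ y8 ∨ y9) — y8 is true.
  17. (y7 ∨ y5) — y5 is true.
  18. (¬y10 ∨ y9) — y9 is true.

y1 = T, y2 = F, y3 = F, y4 = F, y5 = T, y6 = T, y7 = T, y8 = T, y9 = T, y10 = T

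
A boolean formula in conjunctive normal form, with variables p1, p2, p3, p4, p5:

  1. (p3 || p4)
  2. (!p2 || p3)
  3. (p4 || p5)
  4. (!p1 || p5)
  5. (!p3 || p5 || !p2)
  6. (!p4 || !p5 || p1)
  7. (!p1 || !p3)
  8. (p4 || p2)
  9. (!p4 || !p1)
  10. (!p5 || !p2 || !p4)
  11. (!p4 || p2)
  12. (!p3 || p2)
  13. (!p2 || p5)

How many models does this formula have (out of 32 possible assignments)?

The models are:
  p1=F p2=T p3=T p4=F p5=T
Count: 1.

1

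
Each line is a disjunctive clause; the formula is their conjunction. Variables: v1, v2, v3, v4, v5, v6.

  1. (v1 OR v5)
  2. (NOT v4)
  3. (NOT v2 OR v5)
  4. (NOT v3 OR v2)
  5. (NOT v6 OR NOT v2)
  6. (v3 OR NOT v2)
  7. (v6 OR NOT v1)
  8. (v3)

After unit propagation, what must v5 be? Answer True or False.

Unit clause (NOT v4) sets v4 = False.
Unit clause (v3) sets v3 = True.
From (v2 OR NOT v3) and v3 = True: v2 = True.
(NOT v2 OR v5): since v2 = True, the clause reduces to (v5). v5 = True.

True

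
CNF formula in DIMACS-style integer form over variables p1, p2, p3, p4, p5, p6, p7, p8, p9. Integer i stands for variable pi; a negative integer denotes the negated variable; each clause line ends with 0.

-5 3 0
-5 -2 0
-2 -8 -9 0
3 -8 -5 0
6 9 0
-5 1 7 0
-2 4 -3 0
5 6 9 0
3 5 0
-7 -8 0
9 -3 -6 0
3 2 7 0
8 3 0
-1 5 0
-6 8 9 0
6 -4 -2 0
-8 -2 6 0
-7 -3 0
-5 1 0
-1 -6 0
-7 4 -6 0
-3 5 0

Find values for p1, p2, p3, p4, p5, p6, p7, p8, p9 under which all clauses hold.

p1=True, p2=False, p3=True, p4=False, p5=True, p6=False, p7=False, p8=False, p9=True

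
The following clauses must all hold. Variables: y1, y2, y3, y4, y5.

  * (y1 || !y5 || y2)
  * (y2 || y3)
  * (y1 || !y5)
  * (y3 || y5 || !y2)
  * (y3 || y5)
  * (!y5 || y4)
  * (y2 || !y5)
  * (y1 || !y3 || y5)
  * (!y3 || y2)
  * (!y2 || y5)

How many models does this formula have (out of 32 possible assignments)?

The models are:
  y1=1 y2=1 y3=0 y4=1 y5=1
  y1=1 y2=1 y3=1 y4=1 y5=1
Count: 2.

2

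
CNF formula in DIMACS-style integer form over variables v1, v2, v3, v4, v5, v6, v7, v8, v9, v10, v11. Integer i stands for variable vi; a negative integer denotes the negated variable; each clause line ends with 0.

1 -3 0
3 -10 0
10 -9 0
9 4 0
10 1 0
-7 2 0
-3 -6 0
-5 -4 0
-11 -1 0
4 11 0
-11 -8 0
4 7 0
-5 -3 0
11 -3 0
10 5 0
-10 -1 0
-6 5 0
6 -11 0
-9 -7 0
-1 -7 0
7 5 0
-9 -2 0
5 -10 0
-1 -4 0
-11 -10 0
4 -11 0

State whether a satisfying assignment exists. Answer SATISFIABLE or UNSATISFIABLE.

v10 = True:
  propagation gives v3=True, v1=True; an empty clause results — contradiction.
v10 = False:
  propagation gives v9=False, v4=True, v1=True; an empty clause results — contradiction.
Every branch closes, so no satisfying assignment exists.

UNSATISFIABLE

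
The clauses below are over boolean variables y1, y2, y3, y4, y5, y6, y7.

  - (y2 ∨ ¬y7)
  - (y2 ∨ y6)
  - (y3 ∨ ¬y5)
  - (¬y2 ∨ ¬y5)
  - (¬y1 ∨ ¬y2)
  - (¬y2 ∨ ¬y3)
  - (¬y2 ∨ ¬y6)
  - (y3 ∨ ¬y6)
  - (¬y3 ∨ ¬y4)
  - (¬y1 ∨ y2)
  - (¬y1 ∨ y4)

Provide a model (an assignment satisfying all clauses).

y1=F, y2=T, y3=F, y4=F, y5=F, y6=F, y7=T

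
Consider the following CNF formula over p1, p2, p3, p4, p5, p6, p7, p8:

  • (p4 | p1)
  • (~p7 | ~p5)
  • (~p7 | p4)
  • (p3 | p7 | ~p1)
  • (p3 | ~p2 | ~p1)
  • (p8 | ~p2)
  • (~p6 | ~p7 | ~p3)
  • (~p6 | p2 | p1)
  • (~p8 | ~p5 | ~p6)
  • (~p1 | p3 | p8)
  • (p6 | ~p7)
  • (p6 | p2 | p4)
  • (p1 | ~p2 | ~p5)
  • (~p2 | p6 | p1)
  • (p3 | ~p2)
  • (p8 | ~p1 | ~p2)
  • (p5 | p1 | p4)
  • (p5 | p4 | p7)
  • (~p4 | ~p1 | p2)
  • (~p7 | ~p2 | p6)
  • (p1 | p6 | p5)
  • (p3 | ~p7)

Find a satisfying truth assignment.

Set p1 = True and propagate.
Try p2 = True.
  then p3 is forced to True.
  then p8 is forced to True.
The remaining clauses are satisfied by p4 = True, p5 = False, p6 = True, p7 = False.

p1=True, p2=True, p3=True, p4=True, p5=False, p6=True, p7=False, p8=True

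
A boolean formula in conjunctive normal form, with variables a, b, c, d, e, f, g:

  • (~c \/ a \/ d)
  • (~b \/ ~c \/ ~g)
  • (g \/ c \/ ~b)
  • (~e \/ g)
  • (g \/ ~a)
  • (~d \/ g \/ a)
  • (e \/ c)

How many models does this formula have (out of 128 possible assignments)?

Split on g, then c.
  g=1, c=1: e, f free; 3 ways for (a,b,d) × 2^2 = 12.
  g=1, c=0: forces e=1; a, b, d, f free → 2^4 = 16.
  g=0, c=1: a clause becomes empty — 0.
  g=0, c=0: a clause becomes empty — 0.
Total: 12 + 16 + 0 + 0 = 28.

28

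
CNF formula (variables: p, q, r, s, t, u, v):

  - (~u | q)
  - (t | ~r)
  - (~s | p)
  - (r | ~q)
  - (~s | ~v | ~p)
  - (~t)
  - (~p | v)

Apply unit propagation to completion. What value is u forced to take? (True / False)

False

Unit clause (~t) sets t = False.
From (~r | t) and t = False: r = False.
From (~q | r) and r = False: q = False.
(q | ~u): since q = False, the clause reduces to (~u). u = False.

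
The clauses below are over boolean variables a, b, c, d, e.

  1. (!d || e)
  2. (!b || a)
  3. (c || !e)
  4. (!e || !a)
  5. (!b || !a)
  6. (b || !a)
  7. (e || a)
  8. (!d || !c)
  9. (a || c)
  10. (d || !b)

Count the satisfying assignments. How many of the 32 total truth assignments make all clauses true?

1

The models are:
  a=0 b=0 c=1 d=0 e=1
Count: 1.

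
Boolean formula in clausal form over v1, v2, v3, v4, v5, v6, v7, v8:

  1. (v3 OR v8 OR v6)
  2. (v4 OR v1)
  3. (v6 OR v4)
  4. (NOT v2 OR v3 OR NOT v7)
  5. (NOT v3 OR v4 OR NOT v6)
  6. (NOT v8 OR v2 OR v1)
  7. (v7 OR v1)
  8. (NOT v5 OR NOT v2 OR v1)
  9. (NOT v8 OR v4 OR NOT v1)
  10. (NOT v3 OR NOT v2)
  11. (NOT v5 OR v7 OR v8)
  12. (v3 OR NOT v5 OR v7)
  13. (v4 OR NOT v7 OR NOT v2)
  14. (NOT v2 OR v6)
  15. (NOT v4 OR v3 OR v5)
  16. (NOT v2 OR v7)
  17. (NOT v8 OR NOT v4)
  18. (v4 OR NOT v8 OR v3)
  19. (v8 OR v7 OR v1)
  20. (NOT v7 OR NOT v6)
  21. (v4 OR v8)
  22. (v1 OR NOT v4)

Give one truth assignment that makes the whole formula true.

v1=T, v2=F, v3=T, v4=T, v5=F, v6=T, v7=F, v8=F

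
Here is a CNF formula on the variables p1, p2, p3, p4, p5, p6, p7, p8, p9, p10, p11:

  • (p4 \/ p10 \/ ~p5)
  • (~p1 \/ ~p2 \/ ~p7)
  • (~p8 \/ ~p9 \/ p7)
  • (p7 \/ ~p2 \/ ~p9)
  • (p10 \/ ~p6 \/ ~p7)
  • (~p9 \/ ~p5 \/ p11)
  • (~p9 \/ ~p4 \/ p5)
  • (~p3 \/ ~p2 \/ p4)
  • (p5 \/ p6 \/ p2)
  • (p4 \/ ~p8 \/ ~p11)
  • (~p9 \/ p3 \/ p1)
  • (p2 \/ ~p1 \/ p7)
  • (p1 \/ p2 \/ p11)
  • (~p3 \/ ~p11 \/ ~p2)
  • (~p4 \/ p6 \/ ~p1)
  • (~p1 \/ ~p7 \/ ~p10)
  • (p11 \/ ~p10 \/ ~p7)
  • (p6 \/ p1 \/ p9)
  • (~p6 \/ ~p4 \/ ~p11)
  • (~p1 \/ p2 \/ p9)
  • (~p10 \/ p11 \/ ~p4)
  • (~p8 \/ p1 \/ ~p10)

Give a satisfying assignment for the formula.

p1=1  p2=1  p3=0  p4=0  p5=1  p6=0  p7=0  p8=0  p9=0  p10=1  p11=1

Pure literal: p8 appears only negated; assign p8 = False.
Branch on p1: take p1 = True.
The remaining clauses are satisfied by p2 = True, p3 = False, p4 = False, p5 = True, p6 = False, p7 = False, p9 = False, p10 = True, p11 = True.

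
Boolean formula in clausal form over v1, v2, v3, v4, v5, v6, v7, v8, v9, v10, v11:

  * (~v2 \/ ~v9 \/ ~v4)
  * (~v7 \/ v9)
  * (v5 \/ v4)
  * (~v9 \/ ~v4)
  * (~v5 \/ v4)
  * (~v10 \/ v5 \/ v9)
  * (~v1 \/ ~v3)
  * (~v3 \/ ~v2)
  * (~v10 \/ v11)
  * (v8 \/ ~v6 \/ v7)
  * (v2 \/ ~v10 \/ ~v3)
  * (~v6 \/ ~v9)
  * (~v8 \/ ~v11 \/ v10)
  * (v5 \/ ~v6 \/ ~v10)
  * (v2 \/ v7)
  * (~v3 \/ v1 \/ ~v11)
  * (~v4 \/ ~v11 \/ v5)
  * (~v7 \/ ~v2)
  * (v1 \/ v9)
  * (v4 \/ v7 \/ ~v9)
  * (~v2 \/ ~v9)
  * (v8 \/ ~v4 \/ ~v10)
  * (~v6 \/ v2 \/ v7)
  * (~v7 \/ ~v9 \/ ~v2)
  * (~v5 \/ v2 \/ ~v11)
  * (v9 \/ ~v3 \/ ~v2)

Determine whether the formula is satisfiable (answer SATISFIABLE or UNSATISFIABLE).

v3 occurs only negated in the remaining clauses — set v3 = False.
Pure literal: v6 appears only negated; assign v6 = False.
Try v1 = True.
Branch on v2: take v2 = True.
  then v7 is forced to False.
  then v9 is forced to False.
Set v4 = True and propagate.
For the remaining variables, v5 = True, v8 = True, v10 = True, v11 = True works.
Every clause has at least one true literal under this assignment.
So v1=True, v2=True, v3=False, v4=True, v5=True, v6=False, v7=False, v8=True, v9=False, v10=True, v11=True is a satisfying assignment.

SATISFIABLE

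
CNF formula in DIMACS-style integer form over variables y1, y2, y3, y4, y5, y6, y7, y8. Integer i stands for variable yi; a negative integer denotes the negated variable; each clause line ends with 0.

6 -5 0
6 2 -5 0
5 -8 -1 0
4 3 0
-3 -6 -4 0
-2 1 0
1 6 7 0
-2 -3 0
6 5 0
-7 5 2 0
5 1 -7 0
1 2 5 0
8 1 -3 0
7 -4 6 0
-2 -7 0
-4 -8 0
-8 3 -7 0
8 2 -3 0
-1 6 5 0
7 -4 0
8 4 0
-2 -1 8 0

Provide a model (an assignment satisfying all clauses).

y1=True, y2=False, y3=True, y4=False, y5=True, y6=True, y7=True, y8=True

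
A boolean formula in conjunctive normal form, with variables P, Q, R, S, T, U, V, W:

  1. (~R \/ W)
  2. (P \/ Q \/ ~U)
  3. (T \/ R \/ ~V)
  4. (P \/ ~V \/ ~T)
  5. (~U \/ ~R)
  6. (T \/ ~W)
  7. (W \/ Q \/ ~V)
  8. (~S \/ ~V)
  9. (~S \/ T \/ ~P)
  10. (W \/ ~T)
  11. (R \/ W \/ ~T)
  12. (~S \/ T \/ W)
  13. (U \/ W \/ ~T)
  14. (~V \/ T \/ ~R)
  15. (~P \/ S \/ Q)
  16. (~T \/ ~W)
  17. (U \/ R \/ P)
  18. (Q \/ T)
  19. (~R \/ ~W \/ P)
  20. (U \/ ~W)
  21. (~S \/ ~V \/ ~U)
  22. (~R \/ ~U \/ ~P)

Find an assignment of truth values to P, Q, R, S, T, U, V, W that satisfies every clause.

Pure literal: Q appears only positively; assign Q = True.
Pure literal: V appears only negated; assign V = False.
Try P = True.
Try R = False.
The remaining clauses are satisfied by S = False, T = False, U = False, W = False.

P = T, Q = T, R = F, S = F, T = F, U = F, V = F, W = F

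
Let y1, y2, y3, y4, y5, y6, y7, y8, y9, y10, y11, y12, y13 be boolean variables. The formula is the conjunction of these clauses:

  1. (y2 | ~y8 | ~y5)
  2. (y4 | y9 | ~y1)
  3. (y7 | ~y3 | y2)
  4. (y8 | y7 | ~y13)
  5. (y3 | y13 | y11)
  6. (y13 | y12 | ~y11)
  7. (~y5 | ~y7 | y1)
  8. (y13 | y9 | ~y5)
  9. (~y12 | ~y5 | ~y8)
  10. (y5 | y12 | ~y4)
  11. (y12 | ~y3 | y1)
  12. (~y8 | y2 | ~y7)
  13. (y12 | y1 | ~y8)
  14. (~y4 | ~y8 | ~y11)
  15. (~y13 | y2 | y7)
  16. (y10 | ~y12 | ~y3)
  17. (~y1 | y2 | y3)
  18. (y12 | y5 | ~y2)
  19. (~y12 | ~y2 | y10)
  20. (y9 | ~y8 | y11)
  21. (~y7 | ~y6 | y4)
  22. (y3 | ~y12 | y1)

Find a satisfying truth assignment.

y9 occurs only positively in the remaining clauses — set y9 = True.
y10 occurs only positively in the remaining clauses — set y10 = True.
Set y1 = True and propagate.
For the remaining variables, y2 = True, y3 = True, y4 = True, y5 = True, y6 = True, y7 = False, y8 = True, y11 = False, y12 = False, y13 = True works.
Check each clause:
  1. (~y5 | y2 | ~y8) — y2 is true.
  2. (y4 | ~y1 | y9) — y9 is true.
  3. (y2 | y7 | ~y3) — y2 is true.
  4. (y7 | ~y13 | y8) — y8 is true.
  5. (y11 | y13 | y3) — y3 is true.
  6. (y12 | y13 | ~y11) — y13 is true.
  7. (~y5 | ~y7 | y1) — ~y7 is true.
  8. (~y5 | y9 | y13) — y9 is true.
  9. (~y5 | ~y12 | ~y8) — ~y12 is true.
  10. (~y4 | y12 | y5) — y5 is true.
  11. (y1 | y12 | ~y3) — y1 is true.
  12. (~y7 | y2 | ~y8) — ~y7 is true.
  13. (y12 | y1 | ~y8) — y1 is true.
  14. (~y11 | ~y4 | ~y8) — ~y11 is true.
  15. (y7 | ~y13 | y2) — y2 is true.
  16. (~y3 | ~y12 | y10) — y10 is true.
  17. (y2 | y3 | ~y1) — y2 is true.
  18. (y12 | y5 | ~y2) — y5 is true.
  19. (~y2 | y10 | ~y12) — y10 is true.
  20. (~y8 | y11 | y9) — y9 is true.
  21. (~y7 | y4 | ~y6) — ~y7 is true.
  22. (y3 | y1 | ~y12) — y1 is true.

y1=1, y2=1, y3=1, y4=1, y5=1, y6=1, y7=0, y8=1, y9=1, y10=1, y11=0, y12=0, y13=1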